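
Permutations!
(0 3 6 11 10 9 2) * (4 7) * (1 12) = (0 3 6 11 10 9 2)(1 12)(4 7) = [3, 12, 0, 6, 7, 5, 11, 4, 8, 2, 9, 10, 1]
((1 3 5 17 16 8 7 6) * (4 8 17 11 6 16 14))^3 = (1 11 3 6 5)(4 16)(7 14)(8 17)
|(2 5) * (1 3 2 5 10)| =4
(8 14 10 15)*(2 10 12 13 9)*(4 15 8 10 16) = [0, 1, 16, 3, 15, 5, 6, 7, 14, 2, 8, 11, 13, 9, 12, 10, 4] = (2 16 4 15 10 8 14 12 13 9)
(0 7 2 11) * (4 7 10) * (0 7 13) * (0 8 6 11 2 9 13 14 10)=(4 14 10)(6 11 7 9 13 8)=[0, 1, 2, 3, 14, 5, 11, 9, 6, 13, 4, 7, 12, 8, 10]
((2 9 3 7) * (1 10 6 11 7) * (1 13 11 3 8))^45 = ((1 10 6 3 13 11 7 2 9 8))^45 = (1 11)(2 6)(3 9)(7 10)(8 13)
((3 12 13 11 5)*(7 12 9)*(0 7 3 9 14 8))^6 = ((0 7 12 13 11 5 9 3 14 8))^6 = (0 9 12 14 11)(3 13 8 5 7)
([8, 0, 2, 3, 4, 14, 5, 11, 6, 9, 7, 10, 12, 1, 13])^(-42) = (14)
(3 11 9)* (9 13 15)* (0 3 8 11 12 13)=[3, 1, 2, 12, 4, 5, 6, 7, 11, 8, 10, 0, 13, 15, 14, 9]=(0 3 12 13 15 9 8 11)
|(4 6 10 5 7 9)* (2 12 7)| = |(2 12 7 9 4 6 10 5)| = 8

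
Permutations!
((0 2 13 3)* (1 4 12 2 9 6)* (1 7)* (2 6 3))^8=((0 9 3)(1 4 12 6 7)(2 13))^8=(13)(0 3 9)(1 6 4 7 12)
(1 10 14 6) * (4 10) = [0, 4, 2, 3, 10, 5, 1, 7, 8, 9, 14, 11, 12, 13, 6] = (1 4 10 14 6)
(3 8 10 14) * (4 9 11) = (3 8 10 14)(4 9 11) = [0, 1, 2, 8, 9, 5, 6, 7, 10, 11, 14, 4, 12, 13, 3]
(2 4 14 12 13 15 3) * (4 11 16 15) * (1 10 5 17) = (1 10 5 17)(2 11 16 15 3)(4 14 12 13) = [0, 10, 11, 2, 14, 17, 6, 7, 8, 9, 5, 16, 13, 4, 12, 3, 15, 1]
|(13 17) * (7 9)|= 2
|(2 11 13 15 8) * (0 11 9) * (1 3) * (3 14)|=|(0 11 13 15 8 2 9)(1 14 3)|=21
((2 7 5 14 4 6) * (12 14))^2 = (2 5 14 6 7 12 4)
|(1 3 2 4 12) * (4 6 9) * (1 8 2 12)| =8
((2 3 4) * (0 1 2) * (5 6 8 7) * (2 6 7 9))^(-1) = (0 4 3 2 9 8 6 1)(5 7)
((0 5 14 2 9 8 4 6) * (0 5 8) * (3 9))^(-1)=(0 9 3 2 14 5 6 4 8)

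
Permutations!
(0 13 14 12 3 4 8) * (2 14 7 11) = (0 13 7 11 2 14 12 3 4 8) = [13, 1, 14, 4, 8, 5, 6, 11, 0, 9, 10, 2, 3, 7, 12]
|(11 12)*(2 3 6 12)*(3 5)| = 6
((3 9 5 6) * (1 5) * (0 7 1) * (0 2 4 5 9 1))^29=((0 7)(1 9 2 4 5 6 3))^29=(0 7)(1 9 2 4 5 6 3)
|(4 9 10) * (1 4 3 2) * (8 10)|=7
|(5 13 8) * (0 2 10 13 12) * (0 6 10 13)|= |(0 2 13 8 5 12 6 10)|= 8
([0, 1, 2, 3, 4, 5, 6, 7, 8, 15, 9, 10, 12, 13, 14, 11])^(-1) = [0, 1, 2, 3, 4, 5, 6, 7, 8, 10, 11, 15, 12, 13, 14, 9]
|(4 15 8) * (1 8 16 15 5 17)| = |(1 8 4 5 17)(15 16)| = 10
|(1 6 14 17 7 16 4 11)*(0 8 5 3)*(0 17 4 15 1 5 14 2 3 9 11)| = |(0 8 14 4)(1 6 2 3 17 7 16 15)(5 9 11)| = 24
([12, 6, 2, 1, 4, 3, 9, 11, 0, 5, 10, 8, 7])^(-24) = (0 12 7 11 8)(1 6 9 5 3)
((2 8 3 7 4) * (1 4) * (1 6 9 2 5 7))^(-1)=(1 3 8 2 9 6 7 5 4)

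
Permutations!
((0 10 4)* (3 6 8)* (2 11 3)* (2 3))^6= ((0 10 4)(2 11)(3 6 8))^6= (11)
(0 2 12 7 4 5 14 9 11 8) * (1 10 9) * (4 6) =(0 2 12 7 6 4 5 14 1 10 9 11 8) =[2, 10, 12, 3, 5, 14, 4, 6, 0, 11, 9, 8, 7, 13, 1]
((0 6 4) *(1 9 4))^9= (0 4 9 1 6)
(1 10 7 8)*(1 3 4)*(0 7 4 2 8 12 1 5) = (0 7 12 1 10 4 5)(2 8 3) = [7, 10, 8, 2, 5, 0, 6, 12, 3, 9, 4, 11, 1]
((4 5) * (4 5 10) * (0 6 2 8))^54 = ((0 6 2 8)(4 10))^54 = (10)(0 2)(6 8)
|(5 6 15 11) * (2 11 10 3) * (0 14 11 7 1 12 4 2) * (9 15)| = |(0 14 11 5 6 9 15 10 3)(1 12 4 2 7)| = 45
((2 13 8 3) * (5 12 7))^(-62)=((2 13 8 3)(5 12 7))^(-62)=(2 8)(3 13)(5 12 7)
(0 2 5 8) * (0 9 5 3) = (0 2 3)(5 8 9) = [2, 1, 3, 0, 4, 8, 6, 7, 9, 5]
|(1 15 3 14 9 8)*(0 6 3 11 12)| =10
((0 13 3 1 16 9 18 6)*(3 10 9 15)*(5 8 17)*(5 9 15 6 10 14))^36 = ((0 13 14 5 8 17 9 18 10 15 3 1 16 6))^36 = (0 10 14 3 8 16 9)(1 17 6 18 13 15 5)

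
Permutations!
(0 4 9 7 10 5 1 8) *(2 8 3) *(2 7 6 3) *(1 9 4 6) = (0 6 3 7 10 5 9 1 2 8) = [6, 2, 8, 7, 4, 9, 3, 10, 0, 1, 5]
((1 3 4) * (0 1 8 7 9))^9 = ((0 1 3 4 8 7 9))^9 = (0 3 8 9 1 4 7)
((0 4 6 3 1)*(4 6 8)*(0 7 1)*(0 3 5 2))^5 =(0 6 5 2)(1 7)(4 8)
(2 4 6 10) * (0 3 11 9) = (0 3 11 9)(2 4 6 10) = [3, 1, 4, 11, 6, 5, 10, 7, 8, 0, 2, 9]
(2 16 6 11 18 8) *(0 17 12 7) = (0 17 12 7)(2 16 6 11 18 8) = [17, 1, 16, 3, 4, 5, 11, 0, 2, 9, 10, 18, 7, 13, 14, 15, 6, 12, 8]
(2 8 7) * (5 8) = (2 5 8 7) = [0, 1, 5, 3, 4, 8, 6, 2, 7]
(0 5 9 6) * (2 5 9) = (0 9 6)(2 5) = [9, 1, 5, 3, 4, 2, 0, 7, 8, 6]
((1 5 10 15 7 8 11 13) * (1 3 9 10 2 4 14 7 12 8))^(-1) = ((1 5 2 4 14 7)(3 9 10 15 12 8 11 13))^(-1) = (1 7 14 4 2 5)(3 13 11 8 12 15 10 9)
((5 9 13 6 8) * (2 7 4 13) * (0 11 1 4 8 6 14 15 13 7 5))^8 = ((0 11 1 4 7 8)(2 5 9)(13 14 15))^8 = (0 1 7)(2 9 5)(4 8 11)(13 15 14)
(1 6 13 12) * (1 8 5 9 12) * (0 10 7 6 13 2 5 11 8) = (0 10 7 6 2 5 9 12)(1 13)(8 11) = [10, 13, 5, 3, 4, 9, 2, 6, 11, 12, 7, 8, 0, 1]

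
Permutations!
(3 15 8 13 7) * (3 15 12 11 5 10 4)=(3 12 11 5 10 4)(7 15 8 13)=[0, 1, 2, 12, 3, 10, 6, 15, 13, 9, 4, 5, 11, 7, 14, 8]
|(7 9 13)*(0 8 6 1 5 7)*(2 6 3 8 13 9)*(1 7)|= 6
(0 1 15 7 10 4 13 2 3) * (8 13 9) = (0 1 15 7 10 4 9 8 13 2 3) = [1, 15, 3, 0, 9, 5, 6, 10, 13, 8, 4, 11, 12, 2, 14, 7]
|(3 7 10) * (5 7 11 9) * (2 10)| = |(2 10 3 11 9 5 7)| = 7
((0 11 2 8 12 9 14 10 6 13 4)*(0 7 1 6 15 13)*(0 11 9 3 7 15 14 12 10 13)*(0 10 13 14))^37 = (0 8 7 10 2 3 15 11 12 4 6 9 13 1)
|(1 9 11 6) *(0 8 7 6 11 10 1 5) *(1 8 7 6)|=|(11)(0 7 1 9 10 8 6 5)|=8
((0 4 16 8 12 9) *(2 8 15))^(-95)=(0 4 16 15 2 8 12 9)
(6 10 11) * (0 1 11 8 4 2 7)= (0 1 11 6 10 8 4 2 7)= [1, 11, 7, 3, 2, 5, 10, 0, 4, 9, 8, 6]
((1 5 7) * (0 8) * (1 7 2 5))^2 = (8)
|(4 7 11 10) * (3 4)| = |(3 4 7 11 10)| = 5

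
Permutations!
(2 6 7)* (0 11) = (0 11)(2 6 7) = [11, 1, 6, 3, 4, 5, 7, 2, 8, 9, 10, 0]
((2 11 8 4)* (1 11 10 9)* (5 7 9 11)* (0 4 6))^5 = (0 8 10 4 6 11 2)(1 5 7 9)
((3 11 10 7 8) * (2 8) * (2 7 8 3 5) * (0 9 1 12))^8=(12)(2 11 8)(3 10 5)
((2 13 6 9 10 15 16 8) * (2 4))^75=(2 9 16)(4 6 15)(8 13 10)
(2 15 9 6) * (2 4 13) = (2 15 9 6 4 13) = [0, 1, 15, 3, 13, 5, 4, 7, 8, 6, 10, 11, 12, 2, 14, 9]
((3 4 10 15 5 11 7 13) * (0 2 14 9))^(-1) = (0 9 14 2)(3 13 7 11 5 15 10 4)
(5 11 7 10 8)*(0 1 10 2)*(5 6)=(0 1 10 8 6 5 11 7 2)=[1, 10, 0, 3, 4, 11, 5, 2, 6, 9, 8, 7]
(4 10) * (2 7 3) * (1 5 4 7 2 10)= (1 5 4)(3 10 7)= [0, 5, 2, 10, 1, 4, 6, 3, 8, 9, 7]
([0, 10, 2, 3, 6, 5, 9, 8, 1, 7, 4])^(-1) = (1 8 7 9 6 4 10)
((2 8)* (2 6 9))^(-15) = (2 8 6 9) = ((2 8 6 9))^(-15)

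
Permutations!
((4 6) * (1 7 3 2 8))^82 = (1 3 8 7 2)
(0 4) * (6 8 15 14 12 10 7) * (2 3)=(0 4)(2 3)(6 8 15 14 12 10 7)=[4, 1, 3, 2, 0, 5, 8, 6, 15, 9, 7, 11, 10, 13, 12, 14]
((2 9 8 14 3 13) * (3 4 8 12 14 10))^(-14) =(2 4 13 14 3 12 10 9 8)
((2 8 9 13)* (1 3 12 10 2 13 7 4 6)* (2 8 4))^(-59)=((13)(1 3 12 10 8 9 7 2 4 6))^(-59)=(13)(1 3 12 10 8 9 7 2 4 6)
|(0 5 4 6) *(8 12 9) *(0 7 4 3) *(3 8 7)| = |(0 5 8 12 9 7 4 6 3)| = 9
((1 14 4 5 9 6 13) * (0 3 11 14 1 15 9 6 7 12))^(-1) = (0 12 7 9 15 13 6 5 4 14 11 3)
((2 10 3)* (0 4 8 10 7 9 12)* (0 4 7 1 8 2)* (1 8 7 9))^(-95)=((0 9 12 4 2 8 10 3)(1 7))^(-95)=(0 9 12 4 2 8 10 3)(1 7)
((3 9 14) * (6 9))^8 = ((3 6 9 14))^8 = (14)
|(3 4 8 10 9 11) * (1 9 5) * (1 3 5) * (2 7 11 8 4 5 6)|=4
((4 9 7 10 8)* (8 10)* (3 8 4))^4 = (10)(4 9 7)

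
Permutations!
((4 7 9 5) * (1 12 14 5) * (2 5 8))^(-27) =((1 12 14 8 2 5 4 7 9))^(-27) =(14)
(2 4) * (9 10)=[0, 1, 4, 3, 2, 5, 6, 7, 8, 10, 9]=(2 4)(9 10)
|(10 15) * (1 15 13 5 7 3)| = |(1 15 10 13 5 7 3)| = 7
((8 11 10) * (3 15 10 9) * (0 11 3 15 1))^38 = ((0 11 9 15 10 8 3 1))^38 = (0 3 10 9)(1 8 15 11)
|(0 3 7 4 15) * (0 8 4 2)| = |(0 3 7 2)(4 15 8)| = 12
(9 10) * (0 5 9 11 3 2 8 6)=(0 5 9 10 11 3 2 8 6)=[5, 1, 8, 2, 4, 9, 0, 7, 6, 10, 11, 3]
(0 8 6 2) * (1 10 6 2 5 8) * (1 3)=(0 3 1 10 6 5 8 2)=[3, 10, 0, 1, 4, 8, 5, 7, 2, 9, 6]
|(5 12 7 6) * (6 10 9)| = 6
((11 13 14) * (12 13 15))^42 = ((11 15 12 13 14))^42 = (11 12 14 15 13)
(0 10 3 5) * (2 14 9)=(0 10 3 5)(2 14 9)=[10, 1, 14, 5, 4, 0, 6, 7, 8, 2, 3, 11, 12, 13, 9]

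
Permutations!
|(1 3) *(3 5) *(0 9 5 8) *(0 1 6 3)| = |(0 9 5)(1 8)(3 6)| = 6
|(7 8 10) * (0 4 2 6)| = |(0 4 2 6)(7 8 10)| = 12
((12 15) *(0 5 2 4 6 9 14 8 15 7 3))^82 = (0 7 15 14 6 2)(3 12 8 9 4 5)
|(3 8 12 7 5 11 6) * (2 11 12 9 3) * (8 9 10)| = 6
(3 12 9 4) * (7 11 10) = (3 12 9 4)(7 11 10) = [0, 1, 2, 12, 3, 5, 6, 11, 8, 4, 7, 10, 9]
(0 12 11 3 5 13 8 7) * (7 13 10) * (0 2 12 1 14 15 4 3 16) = (0 1 14 15 4 3 5 10 7 2 12 11 16)(8 13) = [1, 14, 12, 5, 3, 10, 6, 2, 13, 9, 7, 16, 11, 8, 15, 4, 0]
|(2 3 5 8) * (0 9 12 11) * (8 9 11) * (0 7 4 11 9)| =|(0 9 12 8 2 3 5)(4 11 7)| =21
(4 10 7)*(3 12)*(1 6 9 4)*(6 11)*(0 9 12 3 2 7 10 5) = (0 9 4 5)(1 11 6 12 2 7) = [9, 11, 7, 3, 5, 0, 12, 1, 8, 4, 10, 6, 2]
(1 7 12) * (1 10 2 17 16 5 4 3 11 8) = [0, 7, 17, 11, 3, 4, 6, 12, 1, 9, 2, 8, 10, 13, 14, 15, 5, 16] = (1 7 12 10 2 17 16 5 4 3 11 8)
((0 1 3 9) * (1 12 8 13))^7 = (13)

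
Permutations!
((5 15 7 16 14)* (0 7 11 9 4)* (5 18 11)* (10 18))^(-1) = ((0 7 16 14 10 18 11 9 4)(5 15))^(-1) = (0 4 9 11 18 10 14 16 7)(5 15)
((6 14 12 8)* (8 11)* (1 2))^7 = (1 2)(6 12 8 14 11)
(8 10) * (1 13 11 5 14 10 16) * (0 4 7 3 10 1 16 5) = (16)(0 4 7 3 10 8 5 14 1 13 11) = [4, 13, 2, 10, 7, 14, 6, 3, 5, 9, 8, 0, 12, 11, 1, 15, 16]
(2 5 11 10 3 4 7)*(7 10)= (2 5 11 7)(3 4 10)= [0, 1, 5, 4, 10, 11, 6, 2, 8, 9, 3, 7]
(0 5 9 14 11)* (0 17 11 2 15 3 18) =(0 5 9 14 2 15 3 18)(11 17) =[5, 1, 15, 18, 4, 9, 6, 7, 8, 14, 10, 17, 12, 13, 2, 3, 16, 11, 0]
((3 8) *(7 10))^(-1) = (3 8)(7 10)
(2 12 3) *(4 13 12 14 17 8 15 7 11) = [0, 1, 14, 2, 13, 5, 6, 11, 15, 9, 10, 4, 3, 12, 17, 7, 16, 8] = (2 14 17 8 15 7 11 4 13 12 3)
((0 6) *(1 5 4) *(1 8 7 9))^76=((0 6)(1 5 4 8 7 9))^76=(1 7 4)(5 9 8)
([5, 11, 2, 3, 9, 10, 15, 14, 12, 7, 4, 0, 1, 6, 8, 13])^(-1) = [11, 12, 2, 3, 10, 0, 13, 9, 14, 4, 5, 1, 8, 15, 7, 6]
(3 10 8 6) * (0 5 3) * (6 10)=(0 5 3 6)(8 10)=[5, 1, 2, 6, 4, 3, 0, 7, 10, 9, 8]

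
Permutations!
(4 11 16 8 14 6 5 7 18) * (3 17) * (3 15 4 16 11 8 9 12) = (3 17 15 4 8 14 6 5 7 18 16 9 12) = [0, 1, 2, 17, 8, 7, 5, 18, 14, 12, 10, 11, 3, 13, 6, 4, 9, 15, 16]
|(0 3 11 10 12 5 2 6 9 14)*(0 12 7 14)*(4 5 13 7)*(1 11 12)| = 14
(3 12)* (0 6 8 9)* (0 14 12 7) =[6, 1, 2, 7, 4, 5, 8, 0, 9, 14, 10, 11, 3, 13, 12] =(0 6 8 9 14 12 3 7)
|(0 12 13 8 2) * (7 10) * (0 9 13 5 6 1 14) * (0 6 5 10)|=|(0 12 10 7)(1 14 6)(2 9 13 8)|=12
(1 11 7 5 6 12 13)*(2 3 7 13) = (1 11 13)(2 3 7 5 6 12) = [0, 11, 3, 7, 4, 6, 12, 5, 8, 9, 10, 13, 2, 1]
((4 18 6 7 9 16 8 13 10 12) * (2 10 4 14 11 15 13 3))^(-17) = ((2 10 12 14 11 15 13 4 18 6 7 9 16 8 3))^(-17) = (2 8 9 6 4 15 14 10 3 16 7 18 13 11 12)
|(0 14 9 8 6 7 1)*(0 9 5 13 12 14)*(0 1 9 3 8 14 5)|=|(0 1 3 8 6 7 9 14)(5 13 12)|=24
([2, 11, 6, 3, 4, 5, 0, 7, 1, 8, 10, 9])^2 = [6, 9, 0, 3, 4, 5, 2, 7, 11, 1, 10, 8]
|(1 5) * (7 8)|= 2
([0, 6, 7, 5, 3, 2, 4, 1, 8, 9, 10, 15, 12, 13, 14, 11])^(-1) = [0, 7, 5, 4, 6, 3, 1, 2, 8, 9, 10, 15, 12, 13, 14, 11]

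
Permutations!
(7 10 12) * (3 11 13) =(3 11 13)(7 10 12) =[0, 1, 2, 11, 4, 5, 6, 10, 8, 9, 12, 13, 7, 3]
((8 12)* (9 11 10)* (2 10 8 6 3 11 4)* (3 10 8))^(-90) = ((2 8 12 6 10 9 4)(3 11))^(-90) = (2 8 12 6 10 9 4)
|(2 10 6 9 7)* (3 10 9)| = |(2 9 7)(3 10 6)| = 3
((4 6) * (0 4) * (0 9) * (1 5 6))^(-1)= (0 9 6 5 1 4)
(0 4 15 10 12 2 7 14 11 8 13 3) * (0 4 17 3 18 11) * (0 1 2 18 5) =(0 17 3 4 15 10 12 18 11 8 13 5)(1 2 7 14) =[17, 2, 7, 4, 15, 0, 6, 14, 13, 9, 12, 8, 18, 5, 1, 10, 16, 3, 11]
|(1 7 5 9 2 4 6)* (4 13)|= |(1 7 5 9 2 13 4 6)|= 8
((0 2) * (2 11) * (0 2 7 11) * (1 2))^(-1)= ((1 2)(7 11))^(-1)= (1 2)(7 11)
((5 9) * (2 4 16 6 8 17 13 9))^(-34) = (2 16 8 13 5 4 6 17 9)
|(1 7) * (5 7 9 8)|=5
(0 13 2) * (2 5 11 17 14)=(0 13 5 11 17 14 2)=[13, 1, 0, 3, 4, 11, 6, 7, 8, 9, 10, 17, 12, 5, 2, 15, 16, 14]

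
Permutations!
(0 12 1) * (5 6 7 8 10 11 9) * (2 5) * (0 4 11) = (0 12 1 4 11 9 2 5 6 7 8 10) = [12, 4, 5, 3, 11, 6, 7, 8, 10, 2, 0, 9, 1]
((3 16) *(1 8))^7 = ((1 8)(3 16))^7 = (1 8)(3 16)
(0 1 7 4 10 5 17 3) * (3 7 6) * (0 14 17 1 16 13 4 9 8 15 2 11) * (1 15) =[16, 6, 11, 14, 10, 15, 3, 9, 1, 8, 5, 0, 12, 4, 17, 2, 13, 7] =(0 16 13 4 10 5 15 2 11)(1 6 3 14 17 7 9 8)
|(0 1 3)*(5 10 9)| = 3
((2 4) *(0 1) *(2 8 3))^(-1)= ((0 1)(2 4 8 3))^(-1)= (0 1)(2 3 8 4)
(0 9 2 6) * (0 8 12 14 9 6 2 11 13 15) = [6, 1, 2, 3, 4, 5, 8, 7, 12, 11, 10, 13, 14, 15, 9, 0] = (0 6 8 12 14 9 11 13 15)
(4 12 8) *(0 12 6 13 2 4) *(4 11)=(0 12 8)(2 11 4 6 13)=[12, 1, 11, 3, 6, 5, 13, 7, 0, 9, 10, 4, 8, 2]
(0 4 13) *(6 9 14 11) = [4, 1, 2, 3, 13, 5, 9, 7, 8, 14, 10, 6, 12, 0, 11] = (0 4 13)(6 9 14 11)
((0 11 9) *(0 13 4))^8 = (0 13 11 4 9)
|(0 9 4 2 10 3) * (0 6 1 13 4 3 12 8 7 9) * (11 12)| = 12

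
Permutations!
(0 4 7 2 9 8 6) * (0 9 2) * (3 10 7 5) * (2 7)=[4, 1, 7, 10, 5, 3, 9, 0, 6, 8, 2]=(0 4 5 3 10 2 7)(6 9 8)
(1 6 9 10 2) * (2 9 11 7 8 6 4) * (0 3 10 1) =(0 3 10 9 1 4 2)(6 11 7 8) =[3, 4, 0, 10, 2, 5, 11, 8, 6, 1, 9, 7]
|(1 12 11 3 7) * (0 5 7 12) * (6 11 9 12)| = 12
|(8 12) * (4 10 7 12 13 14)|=7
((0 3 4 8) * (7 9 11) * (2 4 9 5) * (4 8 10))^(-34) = (0 2 7 9)(3 8 5 11)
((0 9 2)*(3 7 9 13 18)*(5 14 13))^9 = ((0 5 14 13 18 3 7 9 2))^9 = (18)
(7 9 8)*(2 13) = (2 13)(7 9 8) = [0, 1, 13, 3, 4, 5, 6, 9, 7, 8, 10, 11, 12, 2]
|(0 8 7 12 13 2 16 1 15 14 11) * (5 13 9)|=13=|(0 8 7 12 9 5 13 2 16 1 15 14 11)|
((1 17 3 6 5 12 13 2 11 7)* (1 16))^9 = (1 7 2 12 6 17 16 11 13 5 3)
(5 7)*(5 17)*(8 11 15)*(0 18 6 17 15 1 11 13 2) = [18, 11, 0, 3, 4, 7, 17, 15, 13, 9, 10, 1, 12, 2, 14, 8, 16, 5, 6] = (0 18 6 17 5 7 15 8 13 2)(1 11)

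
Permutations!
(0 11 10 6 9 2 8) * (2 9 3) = (0 11 10 6 3 2 8) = [11, 1, 8, 2, 4, 5, 3, 7, 0, 9, 6, 10]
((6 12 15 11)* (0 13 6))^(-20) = ((0 13 6 12 15 11))^(-20) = (0 15 6)(11 12 13)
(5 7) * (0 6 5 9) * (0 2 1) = [6, 0, 1, 3, 4, 7, 5, 9, 8, 2] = (0 6 5 7 9 2 1)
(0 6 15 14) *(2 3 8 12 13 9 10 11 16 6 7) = (0 7 2 3 8 12 13 9 10 11 16 6 15 14) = [7, 1, 3, 8, 4, 5, 15, 2, 12, 10, 11, 16, 13, 9, 0, 14, 6]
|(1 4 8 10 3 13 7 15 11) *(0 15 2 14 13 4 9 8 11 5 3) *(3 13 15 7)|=|(0 7 2 14 15 5 13 3 4 11 1 9 8 10)|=14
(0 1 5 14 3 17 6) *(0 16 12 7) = (0 1 5 14 3 17 6 16 12 7) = [1, 5, 2, 17, 4, 14, 16, 0, 8, 9, 10, 11, 7, 13, 3, 15, 12, 6]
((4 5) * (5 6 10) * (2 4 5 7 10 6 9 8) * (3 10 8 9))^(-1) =(2 8 7 10 3 4)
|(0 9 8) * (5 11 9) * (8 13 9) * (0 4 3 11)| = 4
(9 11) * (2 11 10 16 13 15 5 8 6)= (2 11 9 10 16 13 15 5 8 6)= [0, 1, 11, 3, 4, 8, 2, 7, 6, 10, 16, 9, 12, 15, 14, 5, 13]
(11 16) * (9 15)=(9 15)(11 16)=[0, 1, 2, 3, 4, 5, 6, 7, 8, 15, 10, 16, 12, 13, 14, 9, 11]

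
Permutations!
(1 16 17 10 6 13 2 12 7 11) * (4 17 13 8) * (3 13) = [0, 16, 12, 13, 17, 5, 8, 11, 4, 9, 6, 1, 7, 2, 14, 15, 3, 10] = (1 16 3 13 2 12 7 11)(4 17 10 6 8)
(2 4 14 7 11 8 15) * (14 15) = (2 4 15)(7 11 8 14) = [0, 1, 4, 3, 15, 5, 6, 11, 14, 9, 10, 8, 12, 13, 7, 2]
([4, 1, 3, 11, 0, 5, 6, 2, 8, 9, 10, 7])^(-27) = (0 4)(2 3 11 7)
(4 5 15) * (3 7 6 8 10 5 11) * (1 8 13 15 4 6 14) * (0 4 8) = [4, 0, 2, 7, 11, 8, 13, 14, 10, 9, 5, 3, 12, 15, 1, 6] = (0 4 11 3 7 14 1)(5 8 10)(6 13 15)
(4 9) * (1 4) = (1 4 9) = [0, 4, 2, 3, 9, 5, 6, 7, 8, 1]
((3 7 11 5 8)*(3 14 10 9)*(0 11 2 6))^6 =(0 9 11 3 5 7 8 2 14 6 10)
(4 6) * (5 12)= (4 6)(5 12)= [0, 1, 2, 3, 6, 12, 4, 7, 8, 9, 10, 11, 5]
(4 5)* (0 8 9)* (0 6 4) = (0 8 9 6 4 5) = [8, 1, 2, 3, 5, 0, 4, 7, 9, 6]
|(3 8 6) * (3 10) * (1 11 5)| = |(1 11 5)(3 8 6 10)| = 12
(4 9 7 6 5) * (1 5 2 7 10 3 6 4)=[0, 5, 7, 6, 9, 1, 2, 4, 8, 10, 3]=(1 5)(2 7 4 9 10 3 6)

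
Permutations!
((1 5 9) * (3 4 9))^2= (1 3 9 5 4)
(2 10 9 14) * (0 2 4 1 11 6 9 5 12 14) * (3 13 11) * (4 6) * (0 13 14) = (0 2 10 5 12)(1 3 14 6 9 13 11 4) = [2, 3, 10, 14, 1, 12, 9, 7, 8, 13, 5, 4, 0, 11, 6]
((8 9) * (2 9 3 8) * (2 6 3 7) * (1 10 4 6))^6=(1 7 6)(2 3 10)(4 9 8)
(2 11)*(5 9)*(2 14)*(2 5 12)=(2 11 14 5 9 12)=[0, 1, 11, 3, 4, 9, 6, 7, 8, 12, 10, 14, 2, 13, 5]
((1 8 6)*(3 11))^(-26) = ((1 8 6)(3 11))^(-26) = (11)(1 8 6)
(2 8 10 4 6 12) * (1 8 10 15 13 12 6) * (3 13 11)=[0, 8, 10, 13, 1, 5, 6, 7, 15, 9, 4, 3, 2, 12, 14, 11]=(1 8 15 11 3 13 12 2 10 4)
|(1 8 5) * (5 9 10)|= |(1 8 9 10 5)|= 5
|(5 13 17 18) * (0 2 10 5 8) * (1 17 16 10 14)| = 28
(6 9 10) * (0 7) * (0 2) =(0 7 2)(6 9 10) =[7, 1, 0, 3, 4, 5, 9, 2, 8, 10, 6]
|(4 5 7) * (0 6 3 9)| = 12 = |(0 6 3 9)(4 5 7)|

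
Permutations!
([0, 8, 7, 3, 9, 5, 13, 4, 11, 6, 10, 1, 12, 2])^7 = [0, 8, 7, 3, 9, 5, 13, 4, 11, 6, 10, 1, 12, 2]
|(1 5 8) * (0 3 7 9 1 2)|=8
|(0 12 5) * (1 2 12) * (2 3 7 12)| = 6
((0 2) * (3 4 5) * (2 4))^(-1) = (0 2 3 5 4)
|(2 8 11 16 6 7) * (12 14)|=6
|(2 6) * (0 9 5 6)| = 5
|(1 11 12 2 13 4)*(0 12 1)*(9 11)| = |(0 12 2 13 4)(1 9 11)| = 15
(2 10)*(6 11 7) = (2 10)(6 11 7) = [0, 1, 10, 3, 4, 5, 11, 6, 8, 9, 2, 7]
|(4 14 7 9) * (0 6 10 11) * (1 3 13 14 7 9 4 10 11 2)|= |(0 6 11)(1 3 13 14 9 10 2)(4 7)|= 42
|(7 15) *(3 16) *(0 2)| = 2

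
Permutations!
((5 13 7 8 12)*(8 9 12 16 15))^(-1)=(5 12 9 7 13)(8 15 16)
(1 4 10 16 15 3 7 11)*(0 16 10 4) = (0 16 15 3 7 11 1) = [16, 0, 2, 7, 4, 5, 6, 11, 8, 9, 10, 1, 12, 13, 14, 3, 15]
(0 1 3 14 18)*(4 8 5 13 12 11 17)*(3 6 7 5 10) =[1, 6, 2, 14, 8, 13, 7, 5, 10, 9, 3, 17, 11, 12, 18, 15, 16, 4, 0] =(0 1 6 7 5 13 12 11 17 4 8 10 3 14 18)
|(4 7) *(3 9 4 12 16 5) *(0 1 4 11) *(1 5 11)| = |(0 5 3 9 1 4 7 12 16 11)| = 10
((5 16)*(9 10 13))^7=((5 16)(9 10 13))^7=(5 16)(9 10 13)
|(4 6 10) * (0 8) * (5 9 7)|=6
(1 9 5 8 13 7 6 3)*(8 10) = (1 9 5 10 8 13 7 6 3) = [0, 9, 2, 1, 4, 10, 3, 6, 13, 5, 8, 11, 12, 7]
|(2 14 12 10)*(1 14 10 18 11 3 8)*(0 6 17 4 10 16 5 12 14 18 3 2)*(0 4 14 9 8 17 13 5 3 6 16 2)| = 20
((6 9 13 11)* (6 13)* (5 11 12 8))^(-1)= (5 8 12 13 11)(6 9)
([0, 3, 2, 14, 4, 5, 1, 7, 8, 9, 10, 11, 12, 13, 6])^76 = (14)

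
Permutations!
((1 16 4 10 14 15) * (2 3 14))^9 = (1 16 4 10 2 3 14 15)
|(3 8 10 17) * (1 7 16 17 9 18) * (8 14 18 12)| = |(1 7 16 17 3 14 18)(8 10 9 12)| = 28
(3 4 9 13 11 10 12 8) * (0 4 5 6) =(0 4 9 13 11 10 12 8 3 5 6) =[4, 1, 2, 5, 9, 6, 0, 7, 3, 13, 12, 10, 8, 11]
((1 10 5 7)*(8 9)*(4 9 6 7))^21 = (1 8 5 7 9 10 6 4)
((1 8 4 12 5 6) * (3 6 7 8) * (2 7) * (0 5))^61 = ((0 5 2 7 8 4 12)(1 3 6))^61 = (0 4 7 5 12 8 2)(1 3 6)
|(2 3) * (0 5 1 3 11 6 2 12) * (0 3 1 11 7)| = 6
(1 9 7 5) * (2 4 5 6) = (1 9 7 6 2 4 5) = [0, 9, 4, 3, 5, 1, 2, 6, 8, 7]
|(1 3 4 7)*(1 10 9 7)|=3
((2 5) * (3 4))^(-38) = (5) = ((2 5)(3 4))^(-38)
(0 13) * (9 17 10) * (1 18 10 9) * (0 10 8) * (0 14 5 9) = (0 13 10 1 18 8 14 5 9 17) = [13, 18, 2, 3, 4, 9, 6, 7, 14, 17, 1, 11, 12, 10, 5, 15, 16, 0, 8]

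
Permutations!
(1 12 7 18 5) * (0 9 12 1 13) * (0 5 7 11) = (0 9 12 11)(5 13)(7 18) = [9, 1, 2, 3, 4, 13, 6, 18, 8, 12, 10, 0, 11, 5, 14, 15, 16, 17, 7]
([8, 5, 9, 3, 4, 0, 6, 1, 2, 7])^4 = [7, 2, 5, 3, 4, 9, 6, 8, 1, 0]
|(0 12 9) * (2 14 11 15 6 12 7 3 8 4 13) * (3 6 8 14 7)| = |(0 3 14 11 15 8 4 13 2 7 6 12 9)| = 13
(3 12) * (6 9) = (3 12)(6 9) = [0, 1, 2, 12, 4, 5, 9, 7, 8, 6, 10, 11, 3]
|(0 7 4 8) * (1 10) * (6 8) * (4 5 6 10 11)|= 20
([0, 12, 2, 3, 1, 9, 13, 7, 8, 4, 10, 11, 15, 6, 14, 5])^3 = [0, 5, 2, 3, 15, 1, 13, 7, 8, 12, 10, 11, 9, 6, 14, 4]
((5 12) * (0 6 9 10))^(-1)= (0 10 9 6)(5 12)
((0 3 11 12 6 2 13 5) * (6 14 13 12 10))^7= (0 14 6 3 13 2 11 5 12 10)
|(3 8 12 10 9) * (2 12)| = |(2 12 10 9 3 8)| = 6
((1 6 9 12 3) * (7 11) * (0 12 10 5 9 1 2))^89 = ((0 12 3 2)(1 6)(5 9 10)(7 11))^89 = (0 12 3 2)(1 6)(5 10 9)(7 11)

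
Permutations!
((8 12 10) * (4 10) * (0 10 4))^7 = (0 12 8 10)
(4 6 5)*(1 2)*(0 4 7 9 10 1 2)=(0 4 6 5 7 9 10 1)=[4, 0, 2, 3, 6, 7, 5, 9, 8, 10, 1]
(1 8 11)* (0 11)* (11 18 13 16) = (0 18 13 16 11 1 8) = [18, 8, 2, 3, 4, 5, 6, 7, 0, 9, 10, 1, 12, 16, 14, 15, 11, 17, 13]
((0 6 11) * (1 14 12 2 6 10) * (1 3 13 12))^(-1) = (0 11 6 2 12 13 3 10)(1 14)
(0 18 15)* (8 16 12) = (0 18 15)(8 16 12) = [18, 1, 2, 3, 4, 5, 6, 7, 16, 9, 10, 11, 8, 13, 14, 0, 12, 17, 15]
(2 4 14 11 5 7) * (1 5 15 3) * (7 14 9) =[0, 5, 4, 1, 9, 14, 6, 2, 8, 7, 10, 15, 12, 13, 11, 3] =(1 5 14 11 15 3)(2 4 9 7)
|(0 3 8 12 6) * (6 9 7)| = 7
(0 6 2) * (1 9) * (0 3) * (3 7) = (0 6 2 7 3)(1 9) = [6, 9, 7, 0, 4, 5, 2, 3, 8, 1]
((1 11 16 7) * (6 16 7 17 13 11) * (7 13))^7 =(1 16 7 6 17)(11 13) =((1 6 16 17 7)(11 13))^7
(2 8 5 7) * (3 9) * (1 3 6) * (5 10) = (1 3 9 6)(2 8 10 5 7) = [0, 3, 8, 9, 4, 7, 1, 2, 10, 6, 5]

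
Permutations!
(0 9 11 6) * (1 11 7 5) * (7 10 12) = (0 9 10 12 7 5 1 11 6) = [9, 11, 2, 3, 4, 1, 0, 5, 8, 10, 12, 6, 7]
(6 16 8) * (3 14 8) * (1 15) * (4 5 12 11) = (1 15)(3 14 8 6 16)(4 5 12 11) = [0, 15, 2, 14, 5, 12, 16, 7, 6, 9, 10, 4, 11, 13, 8, 1, 3]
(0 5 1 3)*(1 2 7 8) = (0 5 2 7 8 1 3) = [5, 3, 7, 0, 4, 2, 6, 8, 1]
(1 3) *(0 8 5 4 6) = [8, 3, 2, 1, 6, 4, 0, 7, 5] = (0 8 5 4 6)(1 3)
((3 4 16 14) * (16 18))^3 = ((3 4 18 16 14))^3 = (3 16 4 14 18)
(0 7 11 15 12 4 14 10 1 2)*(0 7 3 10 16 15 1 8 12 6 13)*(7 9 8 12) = [3, 2, 9, 10, 14, 5, 13, 11, 7, 8, 12, 1, 4, 0, 16, 6, 15] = (0 3 10 12 4 14 16 15 6 13)(1 2 9 8 7 11)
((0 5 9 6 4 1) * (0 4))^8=(9)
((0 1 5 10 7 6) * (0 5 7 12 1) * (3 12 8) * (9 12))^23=((1 7 6 5 10 8 3 9 12))^23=(1 8 7 3 6 9 5 12 10)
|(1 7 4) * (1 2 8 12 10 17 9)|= 9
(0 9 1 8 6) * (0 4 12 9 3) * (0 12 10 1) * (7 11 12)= [3, 8, 2, 7, 10, 5, 4, 11, 6, 0, 1, 12, 9]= (0 3 7 11 12 9)(1 8 6 4 10)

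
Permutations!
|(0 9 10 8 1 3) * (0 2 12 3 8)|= |(0 9 10)(1 8)(2 12 3)|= 6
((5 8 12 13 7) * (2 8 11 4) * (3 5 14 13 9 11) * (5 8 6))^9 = (14) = ((2 6 5 3 8 12 9 11 4)(7 14 13))^9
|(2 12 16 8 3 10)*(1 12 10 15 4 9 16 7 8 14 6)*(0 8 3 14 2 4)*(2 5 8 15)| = 26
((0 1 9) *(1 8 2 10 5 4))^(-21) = ((0 8 2 10 5 4 1 9))^(-21) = (0 10 1 8 5 9 2 4)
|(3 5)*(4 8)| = 2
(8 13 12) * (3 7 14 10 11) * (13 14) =(3 7 13 12 8 14 10 11) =[0, 1, 2, 7, 4, 5, 6, 13, 14, 9, 11, 3, 8, 12, 10]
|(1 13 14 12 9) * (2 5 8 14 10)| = 9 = |(1 13 10 2 5 8 14 12 9)|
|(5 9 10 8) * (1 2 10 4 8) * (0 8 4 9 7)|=12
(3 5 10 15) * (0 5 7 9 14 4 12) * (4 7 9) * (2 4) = (0 5 10 15 3 9 14 7 2 4 12) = [5, 1, 4, 9, 12, 10, 6, 2, 8, 14, 15, 11, 0, 13, 7, 3]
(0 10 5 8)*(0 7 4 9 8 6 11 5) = [10, 1, 2, 3, 9, 6, 11, 4, 7, 8, 0, 5] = (0 10)(4 9 8 7)(5 6 11)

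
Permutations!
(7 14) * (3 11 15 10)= [0, 1, 2, 11, 4, 5, 6, 14, 8, 9, 3, 15, 12, 13, 7, 10]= (3 11 15 10)(7 14)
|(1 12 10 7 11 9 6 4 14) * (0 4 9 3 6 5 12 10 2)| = |(0 4 14 1 10 7 11 3 6 9 5 12 2)| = 13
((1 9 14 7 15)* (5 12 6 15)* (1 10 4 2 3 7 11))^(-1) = (1 11 14 9)(2 4 10 15 6 12 5 7 3)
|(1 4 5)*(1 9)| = 4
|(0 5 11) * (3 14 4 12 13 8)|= |(0 5 11)(3 14 4 12 13 8)|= 6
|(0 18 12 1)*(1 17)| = 5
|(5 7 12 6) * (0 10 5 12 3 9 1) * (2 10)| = |(0 2 10 5 7 3 9 1)(6 12)| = 8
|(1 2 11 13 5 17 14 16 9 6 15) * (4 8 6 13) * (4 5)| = |(1 2 11 5 17 14 16 9 13 4 8 6 15)| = 13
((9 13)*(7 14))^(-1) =(7 14)(9 13)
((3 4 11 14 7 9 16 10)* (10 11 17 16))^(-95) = (3 11 10 16 9 17 7 4 14)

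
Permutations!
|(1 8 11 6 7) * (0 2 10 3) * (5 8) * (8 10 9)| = |(0 2 9 8 11 6 7 1 5 10 3)| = 11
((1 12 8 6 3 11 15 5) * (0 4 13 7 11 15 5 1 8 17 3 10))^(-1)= ((0 4 13 7 11 5 8 6 10)(1 12 17 3 15))^(-1)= (0 10 6 8 5 11 7 13 4)(1 15 3 17 12)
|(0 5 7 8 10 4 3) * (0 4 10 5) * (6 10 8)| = |(3 4)(5 7 6 10 8)| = 10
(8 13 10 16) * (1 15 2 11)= (1 15 2 11)(8 13 10 16)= [0, 15, 11, 3, 4, 5, 6, 7, 13, 9, 16, 1, 12, 10, 14, 2, 8]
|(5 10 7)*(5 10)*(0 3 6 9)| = 4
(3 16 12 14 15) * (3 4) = (3 16 12 14 15 4) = [0, 1, 2, 16, 3, 5, 6, 7, 8, 9, 10, 11, 14, 13, 15, 4, 12]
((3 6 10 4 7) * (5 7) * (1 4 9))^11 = ((1 4 5 7 3 6 10 9))^11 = (1 7 10 4 3 9 5 6)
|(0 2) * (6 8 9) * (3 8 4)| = 10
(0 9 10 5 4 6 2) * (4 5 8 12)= [9, 1, 0, 3, 6, 5, 2, 7, 12, 10, 8, 11, 4]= (0 9 10 8 12 4 6 2)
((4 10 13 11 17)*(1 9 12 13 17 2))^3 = ((1 9 12 13 11 2)(4 10 17))^3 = (17)(1 13)(2 12)(9 11)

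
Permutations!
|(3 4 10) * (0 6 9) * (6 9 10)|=|(0 9)(3 4 6 10)|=4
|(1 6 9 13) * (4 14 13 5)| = 7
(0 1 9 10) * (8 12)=(0 1 9 10)(8 12)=[1, 9, 2, 3, 4, 5, 6, 7, 12, 10, 0, 11, 8]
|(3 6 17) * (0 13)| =6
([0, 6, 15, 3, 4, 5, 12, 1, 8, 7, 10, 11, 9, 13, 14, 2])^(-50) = [0, 1, 2, 3, 4, 5, 6, 7, 8, 9, 10, 11, 12, 13, 14, 15]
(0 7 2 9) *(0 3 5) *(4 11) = (0 7 2 9 3 5)(4 11) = [7, 1, 9, 5, 11, 0, 6, 2, 8, 3, 10, 4]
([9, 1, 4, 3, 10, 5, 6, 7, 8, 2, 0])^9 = [10, 1, 9, 3, 2, 5, 6, 7, 8, 0, 4]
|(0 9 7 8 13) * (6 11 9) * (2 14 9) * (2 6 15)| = 8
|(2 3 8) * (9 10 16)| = 3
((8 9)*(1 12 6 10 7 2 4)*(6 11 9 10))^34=(1 2 10 9 12 4 7 8 11)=((1 12 11 9 8 10 7 2 4))^34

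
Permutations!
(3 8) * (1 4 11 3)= (1 4 11 3 8)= [0, 4, 2, 8, 11, 5, 6, 7, 1, 9, 10, 3]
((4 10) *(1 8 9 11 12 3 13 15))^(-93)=(1 11 13 8 12 15 9 3)(4 10)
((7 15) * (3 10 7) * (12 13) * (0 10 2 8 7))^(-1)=(0 10)(2 3 15 7 8)(12 13)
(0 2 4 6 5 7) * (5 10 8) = (0 2 4 6 10 8 5 7) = [2, 1, 4, 3, 6, 7, 10, 0, 5, 9, 8]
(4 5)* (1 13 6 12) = (1 13 6 12)(4 5) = [0, 13, 2, 3, 5, 4, 12, 7, 8, 9, 10, 11, 1, 6]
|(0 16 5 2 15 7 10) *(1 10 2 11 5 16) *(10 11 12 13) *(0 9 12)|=12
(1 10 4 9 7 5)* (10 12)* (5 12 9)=(1 9 7 12 10 4 5)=[0, 9, 2, 3, 5, 1, 6, 12, 8, 7, 4, 11, 10]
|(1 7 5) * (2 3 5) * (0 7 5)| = 4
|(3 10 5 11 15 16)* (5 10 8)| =6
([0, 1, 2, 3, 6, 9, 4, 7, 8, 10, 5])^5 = [0, 1, 2, 3, 6, 10, 4, 7, 8, 5, 9]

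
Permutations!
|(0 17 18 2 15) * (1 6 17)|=7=|(0 1 6 17 18 2 15)|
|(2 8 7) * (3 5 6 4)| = 12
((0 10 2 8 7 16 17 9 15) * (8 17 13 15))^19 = ((0 10 2 17 9 8 7 16 13 15))^19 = (0 15 13 16 7 8 9 17 2 10)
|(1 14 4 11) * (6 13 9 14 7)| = 8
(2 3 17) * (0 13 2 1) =(0 13 2 3 17 1) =[13, 0, 3, 17, 4, 5, 6, 7, 8, 9, 10, 11, 12, 2, 14, 15, 16, 1]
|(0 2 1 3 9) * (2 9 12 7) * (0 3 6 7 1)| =|(0 9 3 12 1 6 7 2)| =8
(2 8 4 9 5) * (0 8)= (0 8 4 9 5 2)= [8, 1, 0, 3, 9, 2, 6, 7, 4, 5]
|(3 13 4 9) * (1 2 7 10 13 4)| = |(1 2 7 10 13)(3 4 9)| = 15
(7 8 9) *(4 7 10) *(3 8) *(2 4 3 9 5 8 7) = (2 4)(3 7 9 10)(5 8) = [0, 1, 4, 7, 2, 8, 6, 9, 5, 10, 3]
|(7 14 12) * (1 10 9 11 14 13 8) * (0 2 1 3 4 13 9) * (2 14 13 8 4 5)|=|(0 14 12 7 9 11 13 4 8 3 5 2 1 10)|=14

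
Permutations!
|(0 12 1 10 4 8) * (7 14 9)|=6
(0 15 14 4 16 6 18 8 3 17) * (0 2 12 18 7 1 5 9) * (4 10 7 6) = (0 15 14 10 7 1 5 9)(2 12 18 8 3 17)(4 16) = [15, 5, 12, 17, 16, 9, 6, 1, 3, 0, 7, 11, 18, 13, 10, 14, 4, 2, 8]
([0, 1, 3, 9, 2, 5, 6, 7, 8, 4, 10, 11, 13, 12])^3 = (2 4 9 3)(12 13)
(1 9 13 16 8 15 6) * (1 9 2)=[0, 2, 1, 3, 4, 5, 9, 7, 15, 13, 10, 11, 12, 16, 14, 6, 8]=(1 2)(6 9 13 16 8 15)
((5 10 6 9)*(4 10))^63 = ((4 10 6 9 5))^63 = (4 9 10 5 6)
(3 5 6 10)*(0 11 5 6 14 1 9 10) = (0 11 5 14 1 9 10 3 6) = [11, 9, 2, 6, 4, 14, 0, 7, 8, 10, 3, 5, 12, 13, 1]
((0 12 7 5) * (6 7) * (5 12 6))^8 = ((0 6 7 12 5))^8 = (0 12 6 5 7)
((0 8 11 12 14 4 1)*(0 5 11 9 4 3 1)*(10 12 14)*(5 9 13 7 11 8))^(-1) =((0 5 8 13 7 11 14 3 1 9 4)(10 12))^(-1) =(0 4 9 1 3 14 11 7 13 8 5)(10 12)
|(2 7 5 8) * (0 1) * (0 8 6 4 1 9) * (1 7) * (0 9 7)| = |(9)(0 7 5 6 4)(1 8 2)| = 15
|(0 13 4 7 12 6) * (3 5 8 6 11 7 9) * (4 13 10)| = 24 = |(13)(0 10 4 9 3 5 8 6)(7 12 11)|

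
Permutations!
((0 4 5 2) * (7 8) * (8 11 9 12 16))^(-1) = (0 2 5 4)(7 8 16 12 9 11)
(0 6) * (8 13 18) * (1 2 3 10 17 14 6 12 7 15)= (0 12 7 15 1 2 3 10 17 14 6)(8 13 18)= [12, 2, 3, 10, 4, 5, 0, 15, 13, 9, 17, 11, 7, 18, 6, 1, 16, 14, 8]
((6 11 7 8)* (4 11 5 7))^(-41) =((4 11)(5 7 8 6))^(-41) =(4 11)(5 6 8 7)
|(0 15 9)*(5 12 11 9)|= |(0 15 5 12 11 9)|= 6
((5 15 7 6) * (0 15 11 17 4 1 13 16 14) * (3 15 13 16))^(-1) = (0 14 16 1 4 17 11 5 6 7 15 3 13)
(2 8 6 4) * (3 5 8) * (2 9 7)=[0, 1, 3, 5, 9, 8, 4, 2, 6, 7]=(2 3 5 8 6 4 9 7)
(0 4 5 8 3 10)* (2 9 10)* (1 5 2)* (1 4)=(0 1 5 8 3 4 2 9 10)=[1, 5, 9, 4, 2, 8, 6, 7, 3, 10, 0]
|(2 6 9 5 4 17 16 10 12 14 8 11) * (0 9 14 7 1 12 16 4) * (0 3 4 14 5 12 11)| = |(0 9 12 7 1 11 2 6 5 3 4 17 14 8)(10 16)| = 14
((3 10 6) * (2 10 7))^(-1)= (2 7 3 6 10)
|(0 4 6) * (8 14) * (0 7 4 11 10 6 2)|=|(0 11 10 6 7 4 2)(8 14)|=14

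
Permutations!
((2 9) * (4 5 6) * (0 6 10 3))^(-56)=(0 10 4)(3 5 6)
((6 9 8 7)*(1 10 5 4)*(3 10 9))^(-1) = (1 4 5 10 3 6 7 8 9)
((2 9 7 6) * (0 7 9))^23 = ((9)(0 7 6 2))^23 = (9)(0 2 6 7)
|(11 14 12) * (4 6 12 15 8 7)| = 8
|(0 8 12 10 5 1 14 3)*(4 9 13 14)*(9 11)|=12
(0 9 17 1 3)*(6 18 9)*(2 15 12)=(0 6 18 9 17 1 3)(2 15 12)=[6, 3, 15, 0, 4, 5, 18, 7, 8, 17, 10, 11, 2, 13, 14, 12, 16, 1, 9]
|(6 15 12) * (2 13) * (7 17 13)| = 12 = |(2 7 17 13)(6 15 12)|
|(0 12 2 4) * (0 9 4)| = 6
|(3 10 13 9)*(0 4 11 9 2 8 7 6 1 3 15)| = |(0 4 11 9 15)(1 3 10 13 2 8 7 6)| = 40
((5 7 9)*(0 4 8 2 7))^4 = ((0 4 8 2 7 9 5))^4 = (0 7 4 9 8 5 2)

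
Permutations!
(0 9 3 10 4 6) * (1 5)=(0 9 3 10 4 6)(1 5)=[9, 5, 2, 10, 6, 1, 0, 7, 8, 3, 4]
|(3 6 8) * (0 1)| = 6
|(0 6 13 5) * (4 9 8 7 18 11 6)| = 10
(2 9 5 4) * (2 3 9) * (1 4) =(1 4 3 9 5) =[0, 4, 2, 9, 3, 1, 6, 7, 8, 5]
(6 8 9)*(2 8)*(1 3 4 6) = (1 3 4 6 2 8 9) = [0, 3, 8, 4, 6, 5, 2, 7, 9, 1]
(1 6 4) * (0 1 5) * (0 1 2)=[2, 6, 0, 3, 5, 1, 4]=(0 2)(1 6 4 5)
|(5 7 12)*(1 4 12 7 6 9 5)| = 3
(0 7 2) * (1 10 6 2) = (0 7 1 10 6 2) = [7, 10, 0, 3, 4, 5, 2, 1, 8, 9, 6]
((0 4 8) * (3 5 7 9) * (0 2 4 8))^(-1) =(0 4 2 8)(3 9 7 5)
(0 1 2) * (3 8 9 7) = (0 1 2)(3 8 9 7) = [1, 2, 0, 8, 4, 5, 6, 3, 9, 7]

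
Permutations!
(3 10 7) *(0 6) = (0 6)(3 10 7) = [6, 1, 2, 10, 4, 5, 0, 3, 8, 9, 7]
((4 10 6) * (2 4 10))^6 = (10)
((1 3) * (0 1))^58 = (0 1 3)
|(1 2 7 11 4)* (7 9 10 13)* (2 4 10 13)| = 6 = |(1 4)(2 9 13 7 11 10)|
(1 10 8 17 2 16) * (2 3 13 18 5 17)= (1 10 8 2 16)(3 13 18 5 17)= [0, 10, 16, 13, 4, 17, 6, 7, 2, 9, 8, 11, 12, 18, 14, 15, 1, 3, 5]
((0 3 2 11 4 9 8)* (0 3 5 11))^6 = ((0 5 11 4 9 8 3 2))^6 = (0 3 9 11)(2 8 4 5)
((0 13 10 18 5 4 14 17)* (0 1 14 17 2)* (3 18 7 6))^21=((0 13 10 7 6 3 18 5 4 17 1 14 2))^21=(0 4 7 14 18 13 17 6 2 5 10 1 3)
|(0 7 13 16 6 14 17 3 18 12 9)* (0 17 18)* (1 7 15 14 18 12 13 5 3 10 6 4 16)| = 14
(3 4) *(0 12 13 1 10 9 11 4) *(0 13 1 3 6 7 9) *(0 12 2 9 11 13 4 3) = (0 2 9 13)(1 10 12)(3 4 6 7 11) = [2, 10, 9, 4, 6, 5, 7, 11, 8, 13, 12, 3, 1, 0]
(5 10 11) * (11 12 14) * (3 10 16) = [0, 1, 2, 10, 4, 16, 6, 7, 8, 9, 12, 5, 14, 13, 11, 15, 3] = (3 10 12 14 11 5 16)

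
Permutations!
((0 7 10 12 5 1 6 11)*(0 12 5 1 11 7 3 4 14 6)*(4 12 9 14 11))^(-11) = (0 3 12 1)(4 7 9 5 6 11 10 14)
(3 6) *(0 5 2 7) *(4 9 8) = (0 5 2 7)(3 6)(4 9 8) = [5, 1, 7, 6, 9, 2, 3, 0, 4, 8]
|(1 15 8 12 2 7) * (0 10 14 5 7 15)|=12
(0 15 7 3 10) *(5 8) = (0 15 7 3 10)(5 8) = [15, 1, 2, 10, 4, 8, 6, 3, 5, 9, 0, 11, 12, 13, 14, 7]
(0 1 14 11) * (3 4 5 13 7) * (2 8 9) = (0 1 14 11)(2 8 9)(3 4 5 13 7) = [1, 14, 8, 4, 5, 13, 6, 3, 9, 2, 10, 0, 12, 7, 11]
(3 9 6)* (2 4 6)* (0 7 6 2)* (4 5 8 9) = [7, 1, 5, 4, 2, 8, 3, 6, 9, 0] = (0 7 6 3 4 2 5 8 9)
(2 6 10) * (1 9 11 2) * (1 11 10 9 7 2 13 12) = (1 7 2 6 9 10 11 13 12) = [0, 7, 6, 3, 4, 5, 9, 2, 8, 10, 11, 13, 1, 12]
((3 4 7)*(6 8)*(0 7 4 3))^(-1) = (0 7)(6 8)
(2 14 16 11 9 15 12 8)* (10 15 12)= (2 14 16 11 9 12 8)(10 15)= [0, 1, 14, 3, 4, 5, 6, 7, 2, 12, 15, 9, 8, 13, 16, 10, 11]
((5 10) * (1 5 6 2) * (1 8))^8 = (1 10 2)(5 6 8) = ((1 5 10 6 2 8))^8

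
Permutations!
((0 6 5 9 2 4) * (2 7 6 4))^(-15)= (0 4)(5 9 7 6)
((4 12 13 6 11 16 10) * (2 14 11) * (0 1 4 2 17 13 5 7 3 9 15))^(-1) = ((0 1 4 12 5 7 3 9 15)(2 14 11 16 10)(6 17 13))^(-1) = (0 15 9 3 7 5 12 4 1)(2 10 16 11 14)(6 13 17)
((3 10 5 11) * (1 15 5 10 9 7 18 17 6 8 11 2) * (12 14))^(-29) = (1 2 5 15)(3 18 8 9 17 11 7 6)(12 14)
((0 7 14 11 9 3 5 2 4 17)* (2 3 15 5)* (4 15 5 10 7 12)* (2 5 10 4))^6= (17)(7 14 11 9 10)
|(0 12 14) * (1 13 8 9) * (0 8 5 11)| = 9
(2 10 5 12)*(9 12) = (2 10 5 9 12) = [0, 1, 10, 3, 4, 9, 6, 7, 8, 12, 5, 11, 2]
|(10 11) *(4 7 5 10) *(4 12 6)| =|(4 7 5 10 11 12 6)| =7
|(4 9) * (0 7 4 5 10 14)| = 7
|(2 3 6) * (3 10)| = |(2 10 3 6)| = 4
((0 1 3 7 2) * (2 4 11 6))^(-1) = ((0 1 3 7 4 11 6 2))^(-1) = (0 2 6 11 4 7 3 1)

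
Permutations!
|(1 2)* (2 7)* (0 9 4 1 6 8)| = 8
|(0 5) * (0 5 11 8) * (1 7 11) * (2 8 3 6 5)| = |(0 1 7 11 3 6 5 2 8)| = 9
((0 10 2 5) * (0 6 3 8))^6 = ((0 10 2 5 6 3 8))^6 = (0 8 3 6 5 2 10)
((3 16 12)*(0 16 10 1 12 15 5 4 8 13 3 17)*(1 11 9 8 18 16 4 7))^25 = ((0 4 18 16 15 5 7 1 12 17)(3 10 11 9 8 13))^25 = (0 5)(1 18)(3 10 11 9 8 13)(4 7)(12 16)(15 17)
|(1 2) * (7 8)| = |(1 2)(7 8)| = 2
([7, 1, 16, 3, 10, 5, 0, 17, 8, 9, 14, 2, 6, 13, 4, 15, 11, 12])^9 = [6, 1, 2, 3, 4, 5, 12, 0, 8, 9, 10, 11, 17, 13, 14, 15, 16, 7]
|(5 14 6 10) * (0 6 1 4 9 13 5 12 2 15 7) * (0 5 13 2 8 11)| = 24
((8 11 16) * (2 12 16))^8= (2 8 12 11 16)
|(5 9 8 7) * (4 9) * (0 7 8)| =5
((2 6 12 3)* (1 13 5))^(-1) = ((1 13 5)(2 6 12 3))^(-1) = (1 5 13)(2 3 12 6)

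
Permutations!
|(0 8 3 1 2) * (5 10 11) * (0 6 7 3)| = 30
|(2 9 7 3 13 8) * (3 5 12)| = |(2 9 7 5 12 3 13 8)| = 8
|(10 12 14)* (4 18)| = |(4 18)(10 12 14)| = 6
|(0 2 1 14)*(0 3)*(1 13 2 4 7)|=6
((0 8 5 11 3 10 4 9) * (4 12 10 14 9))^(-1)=(0 9 14 3 11 5 8)(10 12)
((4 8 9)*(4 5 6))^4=((4 8 9 5 6))^4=(4 6 5 9 8)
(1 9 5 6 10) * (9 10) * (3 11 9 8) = (1 10)(3 11 9 5 6 8) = [0, 10, 2, 11, 4, 6, 8, 7, 3, 5, 1, 9]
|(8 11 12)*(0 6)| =6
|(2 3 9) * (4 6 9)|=5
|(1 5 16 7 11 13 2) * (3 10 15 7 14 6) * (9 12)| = |(1 5 16 14 6 3 10 15 7 11 13 2)(9 12)| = 12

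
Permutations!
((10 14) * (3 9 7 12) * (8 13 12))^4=((3 9 7 8 13 12)(10 14))^4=(14)(3 13 7)(8 9 12)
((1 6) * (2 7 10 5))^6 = (2 10)(5 7)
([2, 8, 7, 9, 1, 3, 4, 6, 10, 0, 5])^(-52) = [6, 5, 4, 2, 10, 0, 8, 1, 3, 7, 9]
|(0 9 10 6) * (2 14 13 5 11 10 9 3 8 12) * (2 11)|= |(0 3 8 12 11 10 6)(2 14 13 5)|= 28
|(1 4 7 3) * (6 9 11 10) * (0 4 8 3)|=12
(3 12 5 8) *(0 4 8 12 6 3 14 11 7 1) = [4, 0, 2, 6, 8, 12, 3, 1, 14, 9, 10, 7, 5, 13, 11] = (0 4 8 14 11 7 1)(3 6)(5 12)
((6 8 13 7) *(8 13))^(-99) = (13) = ((6 13 7))^(-99)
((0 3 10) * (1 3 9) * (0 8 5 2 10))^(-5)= (0 3 1 9)(2 5 8 10)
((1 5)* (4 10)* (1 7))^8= ((1 5 7)(4 10))^8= (10)(1 7 5)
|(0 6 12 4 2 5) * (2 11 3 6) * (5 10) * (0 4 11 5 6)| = |(0 2 10 6 12 11 3)(4 5)| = 14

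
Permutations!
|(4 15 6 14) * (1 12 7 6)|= 7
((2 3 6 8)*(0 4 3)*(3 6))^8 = ((0 4 6 8 2))^8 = (0 8 4 2 6)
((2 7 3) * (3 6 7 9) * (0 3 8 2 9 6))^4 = ((0 3 9 8 2 6 7))^4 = (0 2 3 6 9 7 8)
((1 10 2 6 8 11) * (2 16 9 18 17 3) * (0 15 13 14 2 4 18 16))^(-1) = ((0 15 13 14 2 6 8 11 1 10)(3 4 18 17)(9 16))^(-1) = (0 10 1 11 8 6 2 14 13 15)(3 17 18 4)(9 16)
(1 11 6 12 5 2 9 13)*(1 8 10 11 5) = (1 5 2 9 13 8 10 11 6 12) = [0, 5, 9, 3, 4, 2, 12, 7, 10, 13, 11, 6, 1, 8]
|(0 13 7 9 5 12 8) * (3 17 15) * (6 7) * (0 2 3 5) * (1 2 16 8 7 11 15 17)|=18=|(17)(0 13 6 11 15 5 12 7 9)(1 2 3)(8 16)|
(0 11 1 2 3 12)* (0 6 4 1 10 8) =(0 11 10 8)(1 2 3 12 6 4) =[11, 2, 3, 12, 1, 5, 4, 7, 0, 9, 8, 10, 6]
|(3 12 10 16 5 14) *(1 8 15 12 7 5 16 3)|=9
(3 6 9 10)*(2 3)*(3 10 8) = (2 10)(3 6 9 8) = [0, 1, 10, 6, 4, 5, 9, 7, 3, 8, 2]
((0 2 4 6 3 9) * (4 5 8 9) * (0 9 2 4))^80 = (9)(2 8 5)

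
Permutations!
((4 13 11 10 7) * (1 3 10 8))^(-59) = (1 13 10 8 4 3 11 7)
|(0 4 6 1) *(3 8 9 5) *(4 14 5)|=|(0 14 5 3 8 9 4 6 1)|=9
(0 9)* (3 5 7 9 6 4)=(0 6 4 3 5 7 9)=[6, 1, 2, 5, 3, 7, 4, 9, 8, 0]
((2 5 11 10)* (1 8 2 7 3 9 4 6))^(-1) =((1 8 2 5 11 10 7 3 9 4 6))^(-1) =(1 6 4 9 3 7 10 11 5 2 8)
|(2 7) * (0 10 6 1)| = 4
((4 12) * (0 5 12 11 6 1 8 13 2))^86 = (0 1 12 13 11)(2 6 5 8 4)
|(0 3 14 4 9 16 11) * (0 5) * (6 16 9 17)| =9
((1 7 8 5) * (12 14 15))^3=(15)(1 5 8 7)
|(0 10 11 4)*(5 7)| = |(0 10 11 4)(5 7)| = 4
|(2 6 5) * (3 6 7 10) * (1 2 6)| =|(1 2 7 10 3)(5 6)| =10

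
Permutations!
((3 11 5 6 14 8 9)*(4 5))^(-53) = (3 5 8 11 6 9 4 14)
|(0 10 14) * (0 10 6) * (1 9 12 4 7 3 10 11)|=18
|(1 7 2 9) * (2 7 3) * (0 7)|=|(0 7)(1 3 2 9)|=4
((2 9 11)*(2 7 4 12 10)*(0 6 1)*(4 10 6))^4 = (0 1 6 12 4)(2 10 7 11 9)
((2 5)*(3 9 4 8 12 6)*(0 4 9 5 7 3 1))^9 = (0 12)(1 8)(2 7 3 5)(4 6)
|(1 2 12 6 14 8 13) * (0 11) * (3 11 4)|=28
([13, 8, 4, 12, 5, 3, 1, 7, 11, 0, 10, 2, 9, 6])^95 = [9, 6, 11, 5, 2, 4, 13, 7, 1, 12, 10, 8, 3, 0]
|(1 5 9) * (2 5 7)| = 5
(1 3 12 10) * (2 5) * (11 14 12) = [0, 3, 5, 11, 4, 2, 6, 7, 8, 9, 1, 14, 10, 13, 12] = (1 3 11 14 12 10)(2 5)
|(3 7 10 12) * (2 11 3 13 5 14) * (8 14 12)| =21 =|(2 11 3 7 10 8 14)(5 12 13)|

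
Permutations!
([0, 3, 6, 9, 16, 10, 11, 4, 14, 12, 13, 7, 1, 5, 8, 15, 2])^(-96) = (16)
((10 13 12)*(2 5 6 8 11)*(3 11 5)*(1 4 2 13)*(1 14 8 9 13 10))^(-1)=(1 12 13 9 6 5 8 14 10 11 3 2 4)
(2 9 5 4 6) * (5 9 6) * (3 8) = (9)(2 6)(3 8)(4 5) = [0, 1, 6, 8, 5, 4, 2, 7, 3, 9]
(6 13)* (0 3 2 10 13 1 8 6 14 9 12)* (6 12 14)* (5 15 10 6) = [3, 8, 6, 2, 4, 15, 1, 7, 12, 14, 13, 11, 0, 5, 9, 10] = (0 3 2 6 1 8 12)(5 15 10 13)(9 14)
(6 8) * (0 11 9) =[11, 1, 2, 3, 4, 5, 8, 7, 6, 0, 10, 9] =(0 11 9)(6 8)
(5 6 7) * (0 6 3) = (0 6 7 5 3) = [6, 1, 2, 0, 4, 3, 7, 5]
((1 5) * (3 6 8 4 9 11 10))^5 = ((1 5)(3 6 8 4 9 11 10))^5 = (1 5)(3 11 4 6 10 9 8)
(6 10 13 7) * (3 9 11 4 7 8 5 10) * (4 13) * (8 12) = (3 9 11 13 12 8 5 10 4 7 6) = [0, 1, 2, 9, 7, 10, 3, 6, 5, 11, 4, 13, 8, 12]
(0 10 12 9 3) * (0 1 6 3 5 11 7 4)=(0 10 12 9 5 11 7 4)(1 6 3)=[10, 6, 2, 1, 0, 11, 3, 4, 8, 5, 12, 7, 9]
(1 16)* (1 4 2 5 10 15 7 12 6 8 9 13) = (1 16 4 2 5 10 15 7 12 6 8 9 13) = [0, 16, 5, 3, 2, 10, 8, 12, 9, 13, 15, 11, 6, 1, 14, 7, 4]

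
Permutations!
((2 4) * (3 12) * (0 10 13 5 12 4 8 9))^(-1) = (0 9 8 2 4 3 12 5 13 10)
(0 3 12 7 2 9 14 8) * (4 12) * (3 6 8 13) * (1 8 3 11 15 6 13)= (0 13 11 15 6 3 4 12 7 2 9 14 1 8)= [13, 8, 9, 4, 12, 5, 3, 2, 0, 14, 10, 15, 7, 11, 1, 6]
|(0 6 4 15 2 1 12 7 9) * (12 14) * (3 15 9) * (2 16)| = 8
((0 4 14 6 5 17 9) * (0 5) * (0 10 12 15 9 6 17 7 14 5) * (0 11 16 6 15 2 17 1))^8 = (0 5 14)(1 4 7)(2 12 10 6 16 11 9 15 17)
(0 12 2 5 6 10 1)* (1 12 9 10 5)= (0 9 10 12 2 1)(5 6)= [9, 0, 1, 3, 4, 6, 5, 7, 8, 10, 12, 11, 2]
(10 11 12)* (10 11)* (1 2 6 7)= (1 2 6 7)(11 12)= [0, 2, 6, 3, 4, 5, 7, 1, 8, 9, 10, 12, 11]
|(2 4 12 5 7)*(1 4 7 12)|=|(1 4)(2 7)(5 12)|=2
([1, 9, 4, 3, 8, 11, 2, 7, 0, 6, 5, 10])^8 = (0 1 9 6 2 4 8)(5 10 11)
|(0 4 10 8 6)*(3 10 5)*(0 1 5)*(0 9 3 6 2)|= 21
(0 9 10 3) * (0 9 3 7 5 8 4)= (0 3 9 10 7 5 8 4)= [3, 1, 2, 9, 0, 8, 6, 5, 4, 10, 7]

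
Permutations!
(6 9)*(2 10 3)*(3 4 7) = (2 10 4 7 3)(6 9) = [0, 1, 10, 2, 7, 5, 9, 3, 8, 6, 4]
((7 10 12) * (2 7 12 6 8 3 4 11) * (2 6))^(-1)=((12)(2 7 10)(3 4 11 6 8))^(-1)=(12)(2 10 7)(3 8 6 11 4)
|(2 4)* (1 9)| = |(1 9)(2 4)| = 2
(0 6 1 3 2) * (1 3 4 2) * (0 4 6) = [0, 6, 4, 1, 2, 5, 3] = (1 6 3)(2 4)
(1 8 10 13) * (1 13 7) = (13)(1 8 10 7) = [0, 8, 2, 3, 4, 5, 6, 1, 10, 9, 7, 11, 12, 13]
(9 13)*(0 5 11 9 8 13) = (0 5 11 9)(8 13) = [5, 1, 2, 3, 4, 11, 6, 7, 13, 0, 10, 9, 12, 8]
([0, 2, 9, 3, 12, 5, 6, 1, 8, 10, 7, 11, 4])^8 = [0, 10, 7, 3, 4, 5, 6, 9, 8, 1, 2, 11, 12]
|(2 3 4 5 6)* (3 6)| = 6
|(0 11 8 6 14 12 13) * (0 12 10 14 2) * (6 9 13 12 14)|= 9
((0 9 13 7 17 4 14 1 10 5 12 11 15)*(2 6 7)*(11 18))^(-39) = (0 1 13 5 6 18 17 15 14 9 10 2 12 7 11 4)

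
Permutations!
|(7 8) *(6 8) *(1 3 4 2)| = 12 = |(1 3 4 2)(6 8 7)|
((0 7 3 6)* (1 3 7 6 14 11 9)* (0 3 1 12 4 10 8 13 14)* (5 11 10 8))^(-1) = (0 3 6)(4 12 9 11 5 10 14 13 8)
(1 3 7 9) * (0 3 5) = (0 3 7 9 1 5) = [3, 5, 2, 7, 4, 0, 6, 9, 8, 1]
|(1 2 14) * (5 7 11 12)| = 12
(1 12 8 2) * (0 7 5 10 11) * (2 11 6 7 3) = (0 3 2 1 12 8 11)(5 10 6 7) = [3, 12, 1, 2, 4, 10, 7, 5, 11, 9, 6, 0, 8]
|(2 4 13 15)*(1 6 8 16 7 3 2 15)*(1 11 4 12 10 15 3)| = 15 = |(1 6 8 16 7)(2 12 10 15 3)(4 13 11)|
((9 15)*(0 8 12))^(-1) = ((0 8 12)(9 15))^(-1) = (0 12 8)(9 15)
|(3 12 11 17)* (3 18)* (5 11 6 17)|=10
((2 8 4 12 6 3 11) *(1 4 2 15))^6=((1 4 12 6 3 11 15)(2 8))^6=(1 15 11 3 6 12 4)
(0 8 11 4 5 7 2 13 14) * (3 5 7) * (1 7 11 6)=(0 8 6 1 7 2 13 14)(3 5)(4 11)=[8, 7, 13, 5, 11, 3, 1, 2, 6, 9, 10, 4, 12, 14, 0]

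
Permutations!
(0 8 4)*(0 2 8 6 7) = (0 6 7)(2 8 4) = [6, 1, 8, 3, 2, 5, 7, 0, 4]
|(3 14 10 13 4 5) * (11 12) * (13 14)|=4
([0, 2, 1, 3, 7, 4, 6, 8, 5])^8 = (8)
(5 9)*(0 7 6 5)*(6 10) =[7, 1, 2, 3, 4, 9, 5, 10, 8, 0, 6] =(0 7 10 6 5 9)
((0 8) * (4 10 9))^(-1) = ((0 8)(4 10 9))^(-1) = (0 8)(4 9 10)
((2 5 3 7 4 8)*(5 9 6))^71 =(2 8 4 7 3 5 6 9)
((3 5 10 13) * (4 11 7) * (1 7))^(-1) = (1 11 4 7)(3 13 10 5)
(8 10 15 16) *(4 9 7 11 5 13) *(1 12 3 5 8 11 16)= (1 12 3 5 13 4 9 7 16 11 8 10 15)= [0, 12, 2, 5, 9, 13, 6, 16, 10, 7, 15, 8, 3, 4, 14, 1, 11]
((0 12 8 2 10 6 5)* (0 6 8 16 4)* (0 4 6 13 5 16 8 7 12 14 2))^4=((0 14 2 10 7 12 8)(5 13)(6 16))^4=(16)(0 7 14 12 2 8 10)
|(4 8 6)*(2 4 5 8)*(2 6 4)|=|(4 6 5 8)|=4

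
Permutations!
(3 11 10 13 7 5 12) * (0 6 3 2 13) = (0 6 3 11 10)(2 13 7 5 12) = [6, 1, 13, 11, 4, 12, 3, 5, 8, 9, 0, 10, 2, 7]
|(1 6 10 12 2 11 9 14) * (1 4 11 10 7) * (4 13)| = 15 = |(1 6 7)(2 10 12)(4 11 9 14 13)|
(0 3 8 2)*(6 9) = (0 3 8 2)(6 9) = [3, 1, 0, 8, 4, 5, 9, 7, 2, 6]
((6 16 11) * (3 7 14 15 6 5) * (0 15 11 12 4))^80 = (0 6 12)(4 15 16)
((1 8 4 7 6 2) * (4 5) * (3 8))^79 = (1 2 6 7 4 5 8 3)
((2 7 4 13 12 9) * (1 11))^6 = ((1 11)(2 7 4 13 12 9))^6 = (13)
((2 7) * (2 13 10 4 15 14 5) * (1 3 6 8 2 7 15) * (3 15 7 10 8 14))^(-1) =(1 4 10 5 14 6 3 15)(2 8 13 7)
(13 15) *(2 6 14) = (2 6 14)(13 15) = [0, 1, 6, 3, 4, 5, 14, 7, 8, 9, 10, 11, 12, 15, 2, 13]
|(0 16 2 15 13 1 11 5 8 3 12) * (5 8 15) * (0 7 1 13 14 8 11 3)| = 28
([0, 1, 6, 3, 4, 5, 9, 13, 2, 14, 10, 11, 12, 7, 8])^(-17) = (2 14 6 8 9)(7 13)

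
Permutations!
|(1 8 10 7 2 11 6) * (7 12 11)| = |(1 8 10 12 11 6)(2 7)| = 6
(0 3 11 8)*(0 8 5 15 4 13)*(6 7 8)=(0 3 11 5 15 4 13)(6 7 8)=[3, 1, 2, 11, 13, 15, 7, 8, 6, 9, 10, 5, 12, 0, 14, 4]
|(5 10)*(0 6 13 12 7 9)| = |(0 6 13 12 7 9)(5 10)| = 6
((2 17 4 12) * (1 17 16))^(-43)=(1 16 2 12 4 17)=((1 17 4 12 2 16))^(-43)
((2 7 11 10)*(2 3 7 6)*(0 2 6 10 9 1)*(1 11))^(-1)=(0 1 7 3 10 2)(9 11)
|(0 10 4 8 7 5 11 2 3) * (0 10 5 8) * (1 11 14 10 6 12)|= 30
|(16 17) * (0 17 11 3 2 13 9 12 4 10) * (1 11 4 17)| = |(0 1 11 3 2 13 9 12 17 16 4 10)| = 12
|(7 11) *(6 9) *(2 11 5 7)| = 2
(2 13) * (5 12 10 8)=[0, 1, 13, 3, 4, 12, 6, 7, 5, 9, 8, 11, 10, 2]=(2 13)(5 12 10 8)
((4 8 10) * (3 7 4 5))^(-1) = (3 5 10 8 4 7)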